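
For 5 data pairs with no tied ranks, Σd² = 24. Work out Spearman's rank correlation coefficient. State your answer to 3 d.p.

ρ = 1 − 6Σd² / [n(n²−1)] = 1 − 6×24 / (5×24)
  = 1 − 144/120 = 1 − 1.2000 ≈ -0.200

-0.200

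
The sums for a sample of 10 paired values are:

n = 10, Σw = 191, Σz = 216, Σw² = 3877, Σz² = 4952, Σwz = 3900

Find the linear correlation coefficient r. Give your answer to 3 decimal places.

-0.881

r = (nΣwz − ΣwΣz) / √[(nΣw² − (Σw)²)(nΣz² − (Σz)²)]
Numerator: 10×3900 − 191×216 = -2256
Denominator: √[(38770 − 36481)(49520 − 46656)] = √[2289 × 2864] = 2560.4093
r = -2256 / 2560.4093 ≈ -0.881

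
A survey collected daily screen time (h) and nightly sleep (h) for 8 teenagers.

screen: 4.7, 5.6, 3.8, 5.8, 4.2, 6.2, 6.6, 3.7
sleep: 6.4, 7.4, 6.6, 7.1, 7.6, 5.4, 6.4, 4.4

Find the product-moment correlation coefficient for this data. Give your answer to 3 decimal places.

n = 8, Σx = 40.6, Σy = 51.3, Σx² = 214.86, Σy² = 336.93, Σxy = 261.7
nΣxy − ΣxΣy = 2093.6 − 2082.78 = 10.82
nΣx² − (Σx)² = 1718.88 − 1648.36 = 70.52; nΣy² − (Σy)² = 2695.44 − 2631.69 = 63.75
r = 10.82 / √(70.52 × 63.75) = 10.82 / 67.0496 ≈ 0.161

0.161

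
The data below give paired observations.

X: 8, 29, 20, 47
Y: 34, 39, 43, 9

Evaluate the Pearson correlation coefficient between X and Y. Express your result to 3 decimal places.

n = 4, ΣX = 104, ΣY = 125, ΣX² = 3514, ΣY² = 4607, ΣXY = 2686
nΣXY − ΣXΣY = 10744 − 13000 = -2256
nΣX² − (ΣX)² = 14056 − 10816 = 3240; nΣY² − (ΣY)² = 18428 − 15625 = 2803
r = -2256 / √(3240 × 2803) = -2256 / 3013.5892 ≈ -0.749

-0.749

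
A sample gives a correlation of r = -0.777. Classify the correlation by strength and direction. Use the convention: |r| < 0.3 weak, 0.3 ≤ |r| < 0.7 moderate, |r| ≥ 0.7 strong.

strong negative

r = -0.777 < 0 so the relationship is negative.
|r| = 0.777, which falls in the strong range.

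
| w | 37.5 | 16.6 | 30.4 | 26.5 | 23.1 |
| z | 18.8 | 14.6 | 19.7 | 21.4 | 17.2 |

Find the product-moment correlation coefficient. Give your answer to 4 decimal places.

n = 5, Σw = 134.1, Σz = 91.7, Σw² = 3841.83, Σz² = 1708.49, Σwz = 2510.66
nΣwz − ΣwΣz = 12553.3 − 12296.97 = 256.33
nΣw² − (Σw)² = 19209.15 − 17982.81 = 1226.34; nΣz² − (Σz)² = 8542.45 − 8408.89 = 133.56
r = 256.33 / √(1226.34 × 133.56) = 256.33 / 404.7097 ≈ 0.6334

0.6334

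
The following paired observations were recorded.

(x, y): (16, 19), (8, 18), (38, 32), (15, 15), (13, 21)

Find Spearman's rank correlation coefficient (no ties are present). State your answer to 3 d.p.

0.500

Rank x: 4, 1, 5, 3, 2
Rank y: 3, 2, 5, 1, 4
d = rank(x) − rank(y): 1, -1, 0, 2, -2; Σd² = 10
ρ = 1 − 6Σd² / [n(n²−1)] = 1 − 6×10 / (5×24) = 1 − 60/120 ≈ 0.500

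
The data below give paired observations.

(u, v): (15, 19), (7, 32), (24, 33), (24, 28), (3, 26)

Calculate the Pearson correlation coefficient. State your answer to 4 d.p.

n = 5, Σu = 73, Σv = 138, Σu² = 1435, Σv² = 3934, Σuv = 2051
nΣuv − ΣuΣv = 10255 − 10074 = 181
nΣu² − (Σu)² = 7175 − 5329 = 1846; nΣv² − (Σv)² = 19670 − 19044 = 626
r = 181 / √(1846 × 626) = 181 / 1074.9865 ≈ 0.1684

0.1684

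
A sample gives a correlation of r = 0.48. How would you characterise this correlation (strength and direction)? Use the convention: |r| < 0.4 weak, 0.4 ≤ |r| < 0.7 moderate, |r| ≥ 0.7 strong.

r = 0.48 > 0 so the relationship is positive.
|r| = 0.48, which falls in the moderate range.

moderate positive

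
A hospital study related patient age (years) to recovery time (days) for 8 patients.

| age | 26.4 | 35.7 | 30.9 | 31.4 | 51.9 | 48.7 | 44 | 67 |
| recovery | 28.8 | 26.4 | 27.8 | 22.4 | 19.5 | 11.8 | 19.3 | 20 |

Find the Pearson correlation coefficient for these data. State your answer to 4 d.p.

-0.6571

n = 8, Σx = 336, Σy = 176, Σx² = 15402.52, Σy² = 4092.98, Σxy = 7041.09
nΣxy − ΣxΣy = 56328.72 − 59136 = -2807.28
nΣx² − (Σx)² = 123220.16 − 112896 = 10324.16; nΣy² − (Σy)² = 32743.84 − 30976 = 1767.84
r = -2807.28 / √(10324.16 × 1767.84) = -2807.28 / 4272.1731 ≈ -0.6571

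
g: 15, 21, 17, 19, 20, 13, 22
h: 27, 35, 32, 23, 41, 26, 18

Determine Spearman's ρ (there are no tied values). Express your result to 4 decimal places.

0.0000

Rank g: 2, 6, 3, 4, 5, 1, 7
Rank h: 4, 6, 5, 2, 7, 3, 1
d = rank(g) − rank(h): -2, 0, -2, 2, -2, -2, 6; Σd² = 56
ρ = 1 − 6Σd² / [n(n²−1)] = 1 − 6×56 / (7×48) = 1 − 336/336 ≈ 0.0000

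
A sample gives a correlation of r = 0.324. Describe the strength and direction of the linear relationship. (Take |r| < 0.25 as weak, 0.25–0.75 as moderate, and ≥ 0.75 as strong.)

r = 0.324 > 0 so the relationship is positive.
|r| = 0.324, which falls in the moderate range.

moderate positive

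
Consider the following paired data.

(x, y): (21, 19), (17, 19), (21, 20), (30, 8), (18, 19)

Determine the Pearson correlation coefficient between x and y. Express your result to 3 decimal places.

n = 5, Σx = 107, Σy = 85, Σx² = 2395, Σy² = 1547, Σxy = 1724
nΣxy − ΣxΣy = 8620 − 9095 = -475
nΣx² − (Σx)² = 11975 − 11449 = 526; nΣy² − (Σy)² = 7735 − 7225 = 510
r = -475 / √(526 × 510) = -475 / 517.9382 ≈ -0.917

-0.917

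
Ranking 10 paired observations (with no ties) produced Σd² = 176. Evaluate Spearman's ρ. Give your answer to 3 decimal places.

-0.067

ρ = 1 − 6Σd² / [n(n²−1)] = 1 − 6×176 / (10×99)
  = 1 − 1056/990 = 1 − 1.0667 ≈ -0.067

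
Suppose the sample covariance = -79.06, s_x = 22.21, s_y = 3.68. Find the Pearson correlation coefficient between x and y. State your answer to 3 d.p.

r = Cov(x,y) / (s_x · s_y) = -79.06 / (22.21 × 3.68)
  = -79.06 / 81.7328 ≈ -0.967

-0.967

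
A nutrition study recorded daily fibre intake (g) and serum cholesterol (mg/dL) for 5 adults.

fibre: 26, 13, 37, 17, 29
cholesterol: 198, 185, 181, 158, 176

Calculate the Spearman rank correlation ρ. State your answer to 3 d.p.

-0.100

Rank fibre: 3, 1, 5, 2, 4
Rank cholesterol: 5, 4, 3, 1, 2
d = rank(fibre) − rank(cholesterol): -2, -3, 2, 1, 2; Σd² = 22
ρ = 1 − 6Σd² / [n(n²−1)] = 1 − 6×22 / (5×24) = 1 − 132/120 ≈ -0.100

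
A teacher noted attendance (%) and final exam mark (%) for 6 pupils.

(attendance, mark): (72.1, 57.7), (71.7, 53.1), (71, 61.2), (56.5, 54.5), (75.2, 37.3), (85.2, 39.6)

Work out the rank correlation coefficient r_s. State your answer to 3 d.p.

-0.657

Rank attendance: 4, 3, 2, 1, 5, 6
Rank mark: 5, 3, 6, 4, 1, 2
d = rank(attendance) − rank(mark): -1, 0, -4, -3, 4, 4; Σd² = 58
ρ = 1 − 6Σd² / [n(n²−1)] = 1 − 6×58 / (6×35) = 1 − 348/210 ≈ -0.657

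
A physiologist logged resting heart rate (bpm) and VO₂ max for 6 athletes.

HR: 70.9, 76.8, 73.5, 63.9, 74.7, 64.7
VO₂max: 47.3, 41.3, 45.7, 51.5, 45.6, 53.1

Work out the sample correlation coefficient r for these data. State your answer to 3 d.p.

-0.966

n = 6, Σx = 424.5, Σy = 284.5, Σx² = 30176.69, Σy² = 13582.69, Σxy = 20017.1
nΣxy − ΣxΣy = 120102.6 − 120770.25 = -667.65
nΣx² − (Σx)² = 181060.14 − 180200.25 = 859.89; nΣy² − (Σy)² = 81496.14 − 80940.25 = 555.89
r = -667.65 / √(859.89 × 555.89) = -667.65 / 691.3785 ≈ -0.966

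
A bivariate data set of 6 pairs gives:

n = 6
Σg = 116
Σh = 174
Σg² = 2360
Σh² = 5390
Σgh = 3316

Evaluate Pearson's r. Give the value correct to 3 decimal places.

-0.239

r = (nΣgh − ΣgΣh) / √[(nΣg² − (Σg)²)(nΣh² − (Σh)²)]
Numerator: 6×3316 − 116×174 = -288
Denominator: √[(14160 − 13456)(32340 − 30276)] = √[704 × 2064] = 1205.4277
r = -288 / 1205.4277 ≈ -0.239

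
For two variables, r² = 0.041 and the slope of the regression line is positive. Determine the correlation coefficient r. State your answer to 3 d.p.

0.202

|r| = √0.041 = 0.202
The association is positive, so r = 0.202.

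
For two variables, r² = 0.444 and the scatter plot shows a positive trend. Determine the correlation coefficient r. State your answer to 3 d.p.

|r| = √0.444 = 0.666
The association is positive, so r = 0.666.

0.666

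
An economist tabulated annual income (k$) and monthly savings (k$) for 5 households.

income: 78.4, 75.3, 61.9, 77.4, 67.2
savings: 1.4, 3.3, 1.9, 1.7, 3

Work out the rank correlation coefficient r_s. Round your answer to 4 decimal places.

-0.6000

Rank income: 5, 3, 1, 4, 2
Rank savings: 1, 5, 3, 2, 4
d = rank(income) − rank(savings): 4, -2, -2, 2, -2; Σd² = 32
ρ = 1 − 6Σd² / [n(n²−1)] = 1 − 6×32 / (5×24) = 1 − 192/120 ≈ -0.6000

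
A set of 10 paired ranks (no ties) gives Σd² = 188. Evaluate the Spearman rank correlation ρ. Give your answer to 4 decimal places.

-0.1394

ρ = 1 − 6Σd² / [n(n²−1)] = 1 − 6×188 / (10×99)
  = 1 − 1128/990 = 1 − 1.13939 ≈ -0.1394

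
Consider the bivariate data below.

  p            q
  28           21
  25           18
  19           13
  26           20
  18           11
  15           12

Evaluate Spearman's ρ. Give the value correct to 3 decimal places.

0.943

Rank p: 6, 4, 3, 5, 2, 1
Rank q: 6, 4, 3, 5, 1, 2
d = rank(p) − rank(q): 0, 0, 0, 0, 1, -1; Σd² = 2
ρ = 1 − 6Σd² / [n(n²−1)] = 1 − 6×2 / (6×35) = 1 − 12/210 ≈ 0.943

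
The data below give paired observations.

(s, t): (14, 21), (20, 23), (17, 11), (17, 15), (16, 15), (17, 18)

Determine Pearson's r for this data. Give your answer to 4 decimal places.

0.1912

n = 6, Σs = 101, Σt = 103, Σs² = 1719, Σt² = 1865, Σst = 1742
nΣst − ΣsΣt = 10452 − 10403 = 49
nΣs² − (Σs)² = 10314 − 10201 = 113; nΣt² − (Σt)² = 11190 − 10609 = 581
r = 49 / √(113 × 581) = 49 / 256.2284 ≈ 0.1912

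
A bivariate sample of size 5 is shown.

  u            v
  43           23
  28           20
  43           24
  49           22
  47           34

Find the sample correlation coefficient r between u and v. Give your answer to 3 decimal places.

n = 5, Σu = 210, Σv = 123, Σu² = 9092, Σv² = 3145, Σuv = 5257
nΣuv − ΣuΣv = 26285 − 25830 = 455
nΣu² − (Σu)² = 45460 − 44100 = 1360; nΣv² − (Σv)² = 15725 − 15129 = 596
r = 455 / √(1360 × 596) = 455 / 900.3111 ≈ 0.505

0.505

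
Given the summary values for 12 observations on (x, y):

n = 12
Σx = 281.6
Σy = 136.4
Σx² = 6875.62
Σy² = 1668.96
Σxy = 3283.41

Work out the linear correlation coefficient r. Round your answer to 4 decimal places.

r = (nΣxy − ΣxΣy) / √[(nΣx² − (Σx)²)(nΣy² − (Σy)²)]
Numerator: 12×3283.41 − 281.6×136.4 = 990.68
Denominator: √[(82507.44 − 79298.56)(20027.52 − 18604.96)] = √[3208.88 × 1422.56] = 2136.5450
r = 990.68 / 2136.5450 ≈ 0.4637

0.4637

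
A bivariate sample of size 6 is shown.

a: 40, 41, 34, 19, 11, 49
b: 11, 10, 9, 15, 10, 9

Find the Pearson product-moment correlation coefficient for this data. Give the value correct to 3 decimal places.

-0.475

n = 6, Σa = 194, Σb = 64, Σa² = 7320, Σb² = 708, Σab = 1992
nΣab − ΣaΣb = 11952 − 12416 = -464
nΣa² − (Σa)² = 43920 − 37636 = 6284; nΣb² − (Σb)² = 4248 − 4096 = 152
r = -464 / √(6284 × 152) = -464 / 977.3270 ≈ -0.475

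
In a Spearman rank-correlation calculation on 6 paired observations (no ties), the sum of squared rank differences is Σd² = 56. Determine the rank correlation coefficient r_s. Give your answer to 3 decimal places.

ρ = 1 − 6Σd² / [n(n²−1)] = 1 − 6×56 / (6×35)
  = 1 − 336/210 = 1 − 1.6000 ≈ -0.600

-0.600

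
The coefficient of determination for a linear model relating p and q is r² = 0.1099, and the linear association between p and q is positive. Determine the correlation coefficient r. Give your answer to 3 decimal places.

|r| = √0.1099 = 0.332
The association is positive, so r = 0.332.

0.332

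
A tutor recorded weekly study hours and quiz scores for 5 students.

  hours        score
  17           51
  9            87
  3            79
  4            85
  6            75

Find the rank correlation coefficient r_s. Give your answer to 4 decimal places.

-0.3000

Rank hours: 5, 4, 1, 2, 3
Rank score: 1, 5, 3, 4, 2
d = rank(hours) − rank(score): 4, -1, -2, -2, 1; Σd² = 26
ρ = 1 − 6Σd² / [n(n²−1)] = 1 − 6×26 / (5×24) = 1 − 156/120 ≈ -0.3000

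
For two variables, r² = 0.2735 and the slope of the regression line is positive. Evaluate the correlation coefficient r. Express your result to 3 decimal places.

|r| = √0.2735 = 0.523
The association is positive, so r = 0.523.

0.523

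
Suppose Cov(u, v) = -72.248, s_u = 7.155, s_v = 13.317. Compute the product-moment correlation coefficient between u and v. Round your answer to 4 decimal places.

r = Cov(u,v) / (s_u · s_v) = -72.248 / (7.155 × 13.317)
  = -72.248 / 95.2831 ≈ -0.7582

-0.7582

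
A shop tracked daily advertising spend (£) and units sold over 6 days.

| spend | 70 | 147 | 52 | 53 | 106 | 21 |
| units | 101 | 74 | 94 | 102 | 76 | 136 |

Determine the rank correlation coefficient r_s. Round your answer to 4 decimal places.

-0.8286

Rank spend: 4, 6, 2, 3, 5, 1
Rank units: 4, 1, 3, 5, 2, 6
d = rank(spend) − rank(units): 0, 5, -1, -2, 3, -5; Σd² = 64
ρ = 1 − 6Σd² / [n(n²−1)] = 1 − 6×64 / (6×35) = 1 − 384/210 ≈ -0.8286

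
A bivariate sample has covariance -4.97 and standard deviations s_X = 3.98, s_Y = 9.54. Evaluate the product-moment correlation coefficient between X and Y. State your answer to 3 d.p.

r = Cov(X,Y) / (s_X · s_Y) = -4.97 / (3.98 × 9.54)
  = -4.97 / 37.9692 ≈ -0.131

-0.131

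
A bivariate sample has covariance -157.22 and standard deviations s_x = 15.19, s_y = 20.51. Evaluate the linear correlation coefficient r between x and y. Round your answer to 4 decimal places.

r = Cov(x,y) / (s_x · s_y) = -157.22 / (15.19 × 20.51)
  = -157.22 / 311.5469 ≈ -0.5046

-0.5046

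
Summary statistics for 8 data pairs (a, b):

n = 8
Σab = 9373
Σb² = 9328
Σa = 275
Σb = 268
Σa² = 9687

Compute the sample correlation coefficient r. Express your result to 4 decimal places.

0.5610

r = (nΣab − ΣaΣb) / √[(nΣa² − (Σa)²)(nΣb² − (Σb)²)]
Numerator: 8×9373 − 275×268 = 1284
Denominator: √[(77496 − 75625)(74624 − 71824)] = √[1871 × 2800] = 2288.8425
r = 1284 / 2288.8425 ≈ 0.5610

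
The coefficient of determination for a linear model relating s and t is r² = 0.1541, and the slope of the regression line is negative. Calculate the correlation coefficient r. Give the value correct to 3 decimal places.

-0.393

|r| = √0.1541 = 0.393
The association is negative, so r = −0.393.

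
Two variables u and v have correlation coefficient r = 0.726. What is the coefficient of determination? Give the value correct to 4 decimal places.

r² = (0.726)² = 0.5271

0.5271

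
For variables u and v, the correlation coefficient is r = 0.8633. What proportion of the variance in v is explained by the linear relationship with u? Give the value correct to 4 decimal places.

r² = (0.8633)² = 0.7453

0.7453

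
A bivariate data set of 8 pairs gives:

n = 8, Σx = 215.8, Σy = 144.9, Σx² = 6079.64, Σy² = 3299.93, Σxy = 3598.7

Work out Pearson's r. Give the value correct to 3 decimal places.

r = (nΣxy − ΣxΣy) / √[(nΣx² − (Σx)²)(nΣy² − (Σy)²)]
Numerator: 8×3598.7 − 215.8×144.9 = -2479.82
Denominator: √[(48637.12 − 46569.64)(26399.44 − 20996.01)] = √[2067.48 × 5403.43] = 3342.3769
r = -2479.82 / 3342.3769 ≈ -0.742

-0.742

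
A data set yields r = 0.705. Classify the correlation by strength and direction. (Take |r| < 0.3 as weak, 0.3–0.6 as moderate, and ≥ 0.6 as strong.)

strong positive

r = 0.705 > 0 so the relationship is positive.
|r| = 0.705, which falls in the strong range.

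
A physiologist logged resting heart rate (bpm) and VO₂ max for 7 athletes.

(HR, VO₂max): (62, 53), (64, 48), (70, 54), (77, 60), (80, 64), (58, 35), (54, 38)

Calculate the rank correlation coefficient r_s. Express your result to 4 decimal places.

Rank HR: 3, 4, 5, 6, 7, 2, 1
Rank VO₂max: 4, 3, 5, 6, 7, 1, 2
d = rank(HR) − rank(VO₂max): -1, 1, 0, 0, 0, 1, -1; Σd² = 4
ρ = 1 − 6Σd² / [n(n²−1)] = 1 − 6×4 / (7×48) = 1 − 24/336 ≈ 0.9286

0.9286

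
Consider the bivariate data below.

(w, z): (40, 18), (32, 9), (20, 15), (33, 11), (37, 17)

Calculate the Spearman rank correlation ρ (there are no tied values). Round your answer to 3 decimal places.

0.700

Rank w: 5, 2, 1, 3, 4
Rank z: 5, 1, 3, 2, 4
d = rank(w) − rank(z): 0, 1, -2, 1, 0; Σd² = 6
ρ = 1 − 6Σd² / [n(n²−1)] = 1 − 6×6 / (5×24) = 1 − 36/120 ≈ 0.700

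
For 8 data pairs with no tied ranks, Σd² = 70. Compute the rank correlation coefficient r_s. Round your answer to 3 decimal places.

ρ = 1 − 6Σd² / [n(n²−1)] = 1 − 6×70 / (8×63)
  = 1 − 420/504 = 1 − 0.8333 ≈ 0.167

0.167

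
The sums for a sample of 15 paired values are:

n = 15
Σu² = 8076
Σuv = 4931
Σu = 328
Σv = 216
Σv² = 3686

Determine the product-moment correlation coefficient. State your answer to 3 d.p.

r = (nΣuv − ΣuΣv) / √[(nΣu² − (Σu)²)(nΣv² − (Σv)²)]
Numerator: 15×4931 − 328×216 = 3117
Denominator: √[(121140 − 107584)(55290 − 46656)] = √[13556 × 8634] = 10818.6184
r = 3117 / 10818.6184 ≈ 0.288

0.288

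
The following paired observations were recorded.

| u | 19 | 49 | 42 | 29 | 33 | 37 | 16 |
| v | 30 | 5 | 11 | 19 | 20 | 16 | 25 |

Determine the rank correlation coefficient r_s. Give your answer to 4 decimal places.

Rank u: 2, 7, 6, 3, 4, 5, 1
Rank v: 7, 1, 2, 4, 5, 3, 6
d = rank(u) − rank(v): -5, 6, 4, -1, -1, 2, -5; Σd² = 108
ρ = 1 − 6Σd² / [n(n²−1)] = 1 − 6×108 / (7×48) = 1 − 648/336 ≈ -0.9286

-0.9286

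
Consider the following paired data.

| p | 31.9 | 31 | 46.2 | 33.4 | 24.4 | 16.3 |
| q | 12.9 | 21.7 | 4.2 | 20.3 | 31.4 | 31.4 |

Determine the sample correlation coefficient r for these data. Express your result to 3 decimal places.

-0.924

n = 6, Σp = 183.2, Σq = 121.9, Σp² = 6089.66, Σq² = 3038.95, Σpq = 3234.25
nΣpq − ΣpΣq = 19405.5 − 22332.08 = -2926.58
nΣp² − (Σp)² = 36537.96 − 33562.24 = 2975.72; nΣq² − (Σq)² = 18233.7 − 14859.61 = 3374.09
r = -2926.58 / √(2975.72 × 3374.09) = -2926.58 / 3168.6507 ≈ -0.924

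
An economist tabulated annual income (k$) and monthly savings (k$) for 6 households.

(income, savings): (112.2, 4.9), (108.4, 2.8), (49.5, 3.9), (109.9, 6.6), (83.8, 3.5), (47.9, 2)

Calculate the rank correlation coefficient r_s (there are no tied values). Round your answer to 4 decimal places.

0.7143

Rank income: 6, 4, 2, 5, 3, 1
Rank savings: 5, 2, 4, 6, 3, 1
d = rank(income) − rank(savings): 1, 2, -2, -1, 0, 0; Σd² = 10
ρ = 1 − 6Σd² / [n(n²−1)] = 1 − 6×10 / (6×35) = 1 − 60/210 ≈ 0.7143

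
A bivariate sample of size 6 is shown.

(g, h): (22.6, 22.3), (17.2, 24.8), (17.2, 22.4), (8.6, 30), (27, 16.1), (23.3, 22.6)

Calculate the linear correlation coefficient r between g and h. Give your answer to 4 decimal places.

n = 6, Σg = 115.9, Σh = 138.2, Σg² = 2448.29, Σh² = 3284.06, Σgh = 2535.1
nΣgh − ΣgΣh = 15210.6 − 16017.38 = -806.78
nΣg² − (Σg)² = 14689.74 − 13432.81 = 1256.93; nΣh² − (Σh)² = 19704.36 − 19099.24 = 605.12
r = -806.78 / √(1256.93 × 605.12) = -806.78 / 872.1201 ≈ -0.9251

-0.9251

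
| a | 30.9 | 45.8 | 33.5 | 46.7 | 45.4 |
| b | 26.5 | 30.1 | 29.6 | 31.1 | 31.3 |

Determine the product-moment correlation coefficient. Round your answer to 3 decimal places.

n = 5, Σa = 202.3, Σb = 148.6, Σa² = 8416.75, Σb² = 4431.32, Σab = 6062.42
nΣab − ΣaΣb = 30312.1 − 30061.78 = 250.32
nΣa² − (Σa)² = 42083.75 − 40925.29 = 1158.46; nΣb² − (Σb)² = 22156.6 − 22081.96 = 74.64
r = 250.32 / √(1158.46 × 74.64) = 250.32 / 294.0535 ≈ 0.851

0.851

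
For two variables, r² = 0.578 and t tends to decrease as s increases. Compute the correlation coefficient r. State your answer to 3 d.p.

-0.760

|r| = √0.578 = 0.760
The association is negative, so r = −0.760.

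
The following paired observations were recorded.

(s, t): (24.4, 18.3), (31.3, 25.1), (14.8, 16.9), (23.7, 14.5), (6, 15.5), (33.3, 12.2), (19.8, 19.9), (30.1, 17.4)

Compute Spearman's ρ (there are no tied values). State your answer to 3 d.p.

0.048

Rank s: 5, 7, 2, 4, 1, 8, 3, 6
Rank t: 6, 8, 4, 2, 3, 1, 7, 5
d = rank(s) − rank(t): -1, -1, -2, 2, -2, 7, -4, 1; Σd² = 80
ρ = 1 − 6Σd² / [n(n²−1)] = 1 − 6×80 / (8×63) = 1 − 480/504 ≈ 0.048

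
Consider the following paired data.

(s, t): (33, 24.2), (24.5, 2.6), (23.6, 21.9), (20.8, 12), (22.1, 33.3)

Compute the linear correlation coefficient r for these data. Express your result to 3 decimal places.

0.148

n = 5, Σs = 124, Σt = 94, Σs² = 3167.26, Σt² = 2324.9, Σst = 2364.67
nΣst − ΣsΣt = 11823.35 − 11656 = 167.35
nΣs² − (Σs)² = 15836.3 − 15376 = 460.3; nΣt² − (Σt)² = 11624.5 − 8836 = 2788.5
r = 167.35 / √(460.3 × 2788.5) = 167.35 / 1132.9371 ≈ 0.148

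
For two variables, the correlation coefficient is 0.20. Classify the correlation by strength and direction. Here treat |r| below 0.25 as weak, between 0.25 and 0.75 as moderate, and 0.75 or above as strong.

r = 0.20 > 0 so the relationship is positive.
|r| = 0.20, which falls in the weak range.

weak positive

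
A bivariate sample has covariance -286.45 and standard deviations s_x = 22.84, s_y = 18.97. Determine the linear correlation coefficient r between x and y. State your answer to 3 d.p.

r = Cov(x,y) / (s_x · s_y) = -286.45 / (22.84 × 18.97)
  = -286.45 / 433.2748 ≈ -0.661

-0.661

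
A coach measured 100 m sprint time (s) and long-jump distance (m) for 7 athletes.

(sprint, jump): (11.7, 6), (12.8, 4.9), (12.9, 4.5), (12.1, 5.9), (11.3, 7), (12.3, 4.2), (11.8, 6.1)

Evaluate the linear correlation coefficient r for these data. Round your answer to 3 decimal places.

-0.867

n = 7, Σx = 84.9, Σy = 38.6, Σx² = 1031.77, Σy² = 218.92, Σxy = 465.1
nΣxy − ΣxΣy = 3255.7 − 3277.14 = -21.44
nΣx² − (Σx)² = 7222.39 − 7208.01 = 14.38; nΣy² − (Σy)² = 1532.44 − 1489.96 = 42.48
r = -21.44 / √(14.38 × 42.48) = -21.44 / 24.7156 ≈ -0.867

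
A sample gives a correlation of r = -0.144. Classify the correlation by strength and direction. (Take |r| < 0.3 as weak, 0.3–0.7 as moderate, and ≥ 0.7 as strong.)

r = -0.144 < 0 so the relationship is negative.
|r| = 0.144, which falls in the weak range.

weak negative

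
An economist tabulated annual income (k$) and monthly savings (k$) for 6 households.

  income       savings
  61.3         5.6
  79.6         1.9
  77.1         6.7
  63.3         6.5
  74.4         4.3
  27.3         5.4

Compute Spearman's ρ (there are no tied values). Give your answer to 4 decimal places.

-0.2000

Rank income: 2, 6, 5, 3, 4, 1
Rank savings: 4, 1, 6, 5, 2, 3
d = rank(income) − rank(savings): -2, 5, -1, -2, 2, -2; Σd² = 42
ρ = 1 − 6Σd² / [n(n²−1)] = 1 − 6×42 / (6×35) = 1 − 252/210 ≈ -0.2000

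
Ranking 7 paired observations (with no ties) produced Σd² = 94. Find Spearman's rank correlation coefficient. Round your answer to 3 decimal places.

ρ = 1 − 6Σd² / [n(n²−1)] = 1 − 6×94 / (7×48)
  = 1 − 564/336 = 1 − 1.6786 ≈ -0.679

-0.679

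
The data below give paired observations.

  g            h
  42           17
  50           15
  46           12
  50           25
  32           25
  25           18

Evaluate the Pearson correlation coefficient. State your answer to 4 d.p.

-0.2105

n = 6, Σg = 245, Σh = 112, Σg² = 10529, Σh² = 2232, Σgh = 4516
nΣgh − ΣgΣh = 27096 − 27440 = -344
nΣg² − (Σg)² = 63174 − 60025 = 3149; nΣh² − (Σh)² = 13392 − 12544 = 848
r = -344 / √(3149 × 848) = -344 / 1634.1212 ≈ -0.2105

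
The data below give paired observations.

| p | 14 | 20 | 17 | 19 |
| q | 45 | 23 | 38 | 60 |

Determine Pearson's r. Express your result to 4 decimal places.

n = 4, Σp = 70, Σq = 166, Σp² = 1246, Σq² = 7598, Σpq = 2876
nΣpq − ΣpΣq = 11504 − 11620 = -116
nΣp² − (Σp)² = 4984 − 4900 = 84; nΣq² − (Σq)² = 30392 − 27556 = 2836
r = -116 / √(84 × 2836) = -116 / 488.0820 ≈ -0.2377

-0.2377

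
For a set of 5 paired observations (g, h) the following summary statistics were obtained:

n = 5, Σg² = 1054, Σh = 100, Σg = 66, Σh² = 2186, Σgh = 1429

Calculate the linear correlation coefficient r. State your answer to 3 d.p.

0.591

r = (nΣgh − ΣgΣh) / √[(nΣg² − (Σg)²)(nΣh² − (Σh)²)]
Numerator: 5×1429 − 66×100 = 545
Denominator: √[(5270 − 4356)(10930 − 10000)] = √[914 × 930] = 921.9653
r = 545 / 921.9653 ≈ 0.591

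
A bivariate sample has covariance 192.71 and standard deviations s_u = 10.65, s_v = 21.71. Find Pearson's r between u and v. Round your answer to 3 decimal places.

r = Cov(u,v) / (s_u · s_v) = 192.71 / (10.65 × 21.71)
  = 192.71 / 231.2115 ≈ 0.833

0.833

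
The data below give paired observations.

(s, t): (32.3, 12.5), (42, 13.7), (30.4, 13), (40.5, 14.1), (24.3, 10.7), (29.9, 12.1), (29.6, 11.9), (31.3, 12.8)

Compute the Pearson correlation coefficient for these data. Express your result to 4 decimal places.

n = 8, Σs = 260.3, Σt = 100.8, Σs² = 8712.05, Σt² = 1278.1, Σst = 3320.08
nΣst − ΣsΣt = 26560.64 − 26238.24 = 322.4
nΣs² − (Σs)² = 69696.4 − 67756.09 = 1940.31; nΣt² − (Σt)² = 10224.8 − 10160.64 = 64.16
r = 322.4 / √(1940.31 × 64.16) = 322.4 / 352.8318 ≈ 0.9137

0.9137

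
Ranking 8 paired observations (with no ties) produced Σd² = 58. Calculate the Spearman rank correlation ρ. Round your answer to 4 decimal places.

ρ = 1 − 6Σd² / [n(n²−1)] = 1 − 6×58 / (8×63)
  = 1 − 348/504 = 1 − 0.69048 ≈ 0.3095

0.3095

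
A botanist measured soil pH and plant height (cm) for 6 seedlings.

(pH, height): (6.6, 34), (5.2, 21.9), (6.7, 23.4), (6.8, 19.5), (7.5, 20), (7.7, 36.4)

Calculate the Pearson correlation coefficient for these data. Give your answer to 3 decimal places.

n = 6, Σx = 40.5, Σy = 155.2, Σx² = 277.27, Σy² = 4288.38, Σxy = 1057.94
nΣxy − ΣxΣy = 6347.64 − 6285.6 = 62.04
nΣx² − (Σx)² = 1663.62 − 1640.25 = 23.37; nΣy² − (Σy)² = 25730.28 − 24087.04 = 1643.24
r = 62.04 / √(23.37 × 1643.24) = 62.04 / 195.9656 ≈ 0.317

0.317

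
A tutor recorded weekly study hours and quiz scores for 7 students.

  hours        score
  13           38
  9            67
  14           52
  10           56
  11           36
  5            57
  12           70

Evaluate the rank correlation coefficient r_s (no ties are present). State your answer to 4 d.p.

Rank hours: 6, 2, 7, 3, 4, 1, 5
Rank score: 2, 6, 3, 4, 1, 5, 7
d = rank(hours) − rank(score): 4, -4, 4, -1, 3, -4, -2; Σd² = 78
ρ = 1 − 6Σd² / [n(n²−1)] = 1 − 6×78 / (7×48) = 1 − 468/336 ≈ -0.3929

-0.3929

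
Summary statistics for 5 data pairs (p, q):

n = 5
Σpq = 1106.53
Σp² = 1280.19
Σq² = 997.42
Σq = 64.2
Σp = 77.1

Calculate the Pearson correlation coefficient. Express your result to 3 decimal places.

0.927

r = (nΣpq − ΣpΣq) / √[(nΣp² − (Σp)²)(nΣq² − (Σq)²)]
Numerator: 5×1106.53 − 77.1×64.2 = 582.83
Denominator: √[(6400.95 − 5944.41)(4987.1 − 4121.64)] = √[456.54 × 865.46] = 628.5834
r = 582.83 / 628.5834 ≈ 0.927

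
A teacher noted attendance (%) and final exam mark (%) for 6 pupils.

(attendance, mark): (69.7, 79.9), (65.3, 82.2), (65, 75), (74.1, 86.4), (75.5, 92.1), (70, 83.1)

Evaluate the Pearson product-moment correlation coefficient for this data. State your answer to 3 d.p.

n = 6, Σx = 419.6, Σy = 498.7, Σx² = 29438.24, Σy² = 41618.83, Σxy = 34984.48
nΣxy − ΣxΣy = 209906.88 − 209254.52 = 652.36
nΣx² − (Σx)² = 176629.44 − 176064.16 = 565.28; nΣy² − (Σy)² = 249712.98 − 248701.69 = 1011.29
r = 652.36 / √(565.28 × 1011.29) = 652.36 / 756.0833 ≈ 0.863

0.863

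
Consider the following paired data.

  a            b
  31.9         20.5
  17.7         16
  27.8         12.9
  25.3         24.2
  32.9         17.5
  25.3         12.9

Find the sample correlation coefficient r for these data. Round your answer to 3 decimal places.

n = 6, Σa = 160.9, Σb = 104, Σa² = 4466.33, Σb² = 1900.96, Σab = 2810.15
nΣab − ΣaΣb = 16860.9 − 16733.6 = 127.3
nΣa² − (Σa)² = 26797.98 − 25888.81 = 909.17; nΣb² − (Σb)² = 11405.76 − 10816 = 589.76
r = 127.3 / √(909.17 × 589.76) = 127.3 / 732.2514 ≈ 0.174

0.174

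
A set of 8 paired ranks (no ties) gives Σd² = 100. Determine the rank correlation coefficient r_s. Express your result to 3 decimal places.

-0.190

ρ = 1 − 6Σd² / [n(n²−1)] = 1 − 6×100 / (8×63)
  = 1 − 600/504 = 1 − 1.1905 ≈ -0.190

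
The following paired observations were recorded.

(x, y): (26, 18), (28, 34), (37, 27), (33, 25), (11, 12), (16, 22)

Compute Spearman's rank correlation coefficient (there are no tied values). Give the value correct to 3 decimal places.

Rank x: 3, 4, 6, 5, 1, 2
Rank y: 2, 6, 5, 4, 1, 3
d = rank(x) − rank(y): 1, -2, 1, 1, 0, -1; Σd² = 8
ρ = 1 − 6Σd² / [n(n²−1)] = 1 − 6×8 / (6×35) = 1 − 48/210 ≈ 0.771

0.771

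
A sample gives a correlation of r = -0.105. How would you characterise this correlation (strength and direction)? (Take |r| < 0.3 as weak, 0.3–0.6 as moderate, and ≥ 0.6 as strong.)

r = -0.105 < 0 so the relationship is negative.
|r| = 0.105, which falls in the weak range.

weak negative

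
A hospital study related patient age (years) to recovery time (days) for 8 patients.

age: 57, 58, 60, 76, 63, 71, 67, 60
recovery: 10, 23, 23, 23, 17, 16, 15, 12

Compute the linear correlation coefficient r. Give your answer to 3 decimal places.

n = 8, Σx = 512, Σy = 139, Σx² = 33088, Σy² = 2601, Σxy = 8964
nΣxy − ΣxΣy = 71712 − 71168 = 544
nΣx² − (Σx)² = 264704 − 262144 = 2560; nΣy² − (Σy)² = 20808 − 19321 = 1487
r = 544 / √(2560 × 1487) = 544 / 1951.0818 ≈ 0.279

0.279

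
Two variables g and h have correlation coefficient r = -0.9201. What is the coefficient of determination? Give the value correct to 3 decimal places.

r² = (-0.9201)² = 0.847

0.847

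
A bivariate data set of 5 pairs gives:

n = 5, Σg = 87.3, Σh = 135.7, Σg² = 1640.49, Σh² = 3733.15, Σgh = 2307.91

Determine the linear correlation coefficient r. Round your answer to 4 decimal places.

-0.8036

r = (nΣgh − ΣgΣh) / √[(nΣg² − (Σg)²)(nΣh² − (Σh)²)]
Numerator: 5×2307.91 − 87.3×135.7 = -307.06
Denominator: √[(8202.45 − 7621.29)(18665.75 − 18414.49)] = √[581.16 × 251.26] = 382.1286
r = -307.06 / 382.1286 ≈ -0.8036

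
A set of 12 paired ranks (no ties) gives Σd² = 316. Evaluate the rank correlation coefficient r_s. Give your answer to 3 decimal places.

ρ = 1 − 6Σd² / [n(n²−1)] = 1 − 6×316 / (12×143)
  = 1 − 1896/1716 = 1 − 1.1049 ≈ -0.105

-0.105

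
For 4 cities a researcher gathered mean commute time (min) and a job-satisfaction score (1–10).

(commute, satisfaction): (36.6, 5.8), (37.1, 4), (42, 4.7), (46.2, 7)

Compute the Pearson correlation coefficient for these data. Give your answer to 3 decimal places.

n = 4, Σx = 161.9, Σy = 21.5, Σx² = 6614.41, Σy² = 120.73, Σxy = 881.48
nΣxy − ΣxΣy = 3525.92 − 3480.85 = 45.07
nΣx² − (Σx)² = 26457.64 − 26211.61 = 246.03; nΣy² − (Σy)² = 482.92 − 462.25 = 20.67
r = 45.07 / √(246.03 × 20.67) = 45.07 / 71.3123 ≈ 0.632

0.632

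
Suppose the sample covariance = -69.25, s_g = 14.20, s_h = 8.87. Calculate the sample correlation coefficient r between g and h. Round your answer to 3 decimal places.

r = Cov(g,h) / (s_g · s_h) = -69.25 / (14.20 × 8.87)
  = -69.25 / 125.9540 ≈ -0.550

-0.550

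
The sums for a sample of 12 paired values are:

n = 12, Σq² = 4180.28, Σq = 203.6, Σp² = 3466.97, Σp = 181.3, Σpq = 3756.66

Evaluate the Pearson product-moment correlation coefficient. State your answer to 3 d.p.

0.936

r = (nΣpq − ΣpΣq) / √[(nΣp² − (Σp)²)(nΣq² − (Σq)²)]
Numerator: 12×3756.66 − 181.3×203.6 = 8167.24
Denominator: √[(41603.64 − 32869.69)(50163.36 − 41452.96)] = √[8733.95 × 8710.4] = 8722.1671
r = 8167.24 / 8722.1671 ≈ 0.936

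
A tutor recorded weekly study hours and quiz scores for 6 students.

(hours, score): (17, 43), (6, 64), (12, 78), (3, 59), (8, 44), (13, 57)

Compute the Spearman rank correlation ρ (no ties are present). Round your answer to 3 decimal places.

Rank hours: 6, 2, 4, 1, 3, 5
Rank score: 1, 5, 6, 4, 2, 3
d = rank(hours) − rank(score): 5, -3, -2, -3, 1, 2; Σd² = 52
ρ = 1 − 6Σd² / [n(n²−1)] = 1 − 6×52 / (6×35) = 1 − 312/210 ≈ -0.486

-0.486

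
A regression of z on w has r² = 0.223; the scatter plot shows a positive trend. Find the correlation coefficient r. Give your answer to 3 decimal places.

|r| = √0.223 = 0.472
The association is positive, so r = 0.472.

0.472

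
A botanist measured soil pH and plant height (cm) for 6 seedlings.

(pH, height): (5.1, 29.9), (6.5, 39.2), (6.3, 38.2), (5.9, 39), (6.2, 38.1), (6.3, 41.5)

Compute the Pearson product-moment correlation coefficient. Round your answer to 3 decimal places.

0.896

n = 6, Σx = 36.3, Σy = 225.9, Σx² = 220.89, Σy² = 8584.75, Σxy = 1375.72
nΣxy − ΣxΣy = 8254.32 − 8200.17 = 54.15
nΣx² − (Σx)² = 1325.34 − 1317.69 = 7.65; nΣy² − (Σy)² = 51508.5 − 51030.81 = 477.69
r = 54.15 / √(7.65 × 477.69) = 54.15 / 60.4510 ≈ 0.896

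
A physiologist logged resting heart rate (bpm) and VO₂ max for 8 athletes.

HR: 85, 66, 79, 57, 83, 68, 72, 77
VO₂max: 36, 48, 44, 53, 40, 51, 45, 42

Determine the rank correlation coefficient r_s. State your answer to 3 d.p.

-0.952

Rank HR: 8, 2, 6, 1, 7, 3, 4, 5
Rank VO₂max: 1, 6, 4, 8, 2, 7, 5, 3
d = rank(HR) − rank(VO₂max): 7, -4, 2, -7, 5, -4, -1, 2; Σd² = 164
ρ = 1 − 6Σd² / [n(n²−1)] = 1 − 6×164 / (8×63) = 1 − 984/504 ≈ -0.952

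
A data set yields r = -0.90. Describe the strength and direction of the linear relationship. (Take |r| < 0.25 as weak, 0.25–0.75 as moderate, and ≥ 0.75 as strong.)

r = -0.90 < 0 so the relationship is negative.
|r| = 0.90, which falls in the strong range.

strong negative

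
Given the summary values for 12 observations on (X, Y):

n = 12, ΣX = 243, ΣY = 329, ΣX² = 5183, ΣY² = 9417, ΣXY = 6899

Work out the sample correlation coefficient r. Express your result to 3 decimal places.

r = (nΣXY − ΣXΣY) / √[(nΣX² − (ΣX)²)(nΣY² − (ΣY)²)]
Numerator: 12×6899 − 243×329 = 2841
Denominator: √[(62196 − 59049)(113004 − 108241)] = √[3147 × 4763] = 3871.5838
r = 2841 / 3871.5838 ≈ 0.734

0.734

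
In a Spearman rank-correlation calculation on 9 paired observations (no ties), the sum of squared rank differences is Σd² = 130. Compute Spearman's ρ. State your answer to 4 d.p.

-0.0833

ρ = 1 − 6Σd² / [n(n²−1)] = 1 − 6×130 / (9×80)
  = 1 − 780/720 = 1 − 1.08333 ≈ -0.0833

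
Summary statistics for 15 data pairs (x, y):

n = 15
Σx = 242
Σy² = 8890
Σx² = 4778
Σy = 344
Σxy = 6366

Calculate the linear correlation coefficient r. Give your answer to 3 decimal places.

0.873

r = (nΣxy − ΣxΣy) / √[(nΣx² − (Σx)²)(nΣy² − (Σy)²)]
Numerator: 15×6366 − 242×344 = 12242
Denominator: √[(71670 − 58564)(133350 − 118336)] = √[13106 × 15014] = 14027.5972
r = 12242 / 14027.5972 ≈ 0.873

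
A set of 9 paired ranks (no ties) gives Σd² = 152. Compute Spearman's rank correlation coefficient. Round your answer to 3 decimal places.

ρ = 1 − 6Σd² / [n(n²−1)] = 1 − 6×152 / (9×80)
  = 1 − 912/720 = 1 − 1.2667 ≈ -0.267

-0.267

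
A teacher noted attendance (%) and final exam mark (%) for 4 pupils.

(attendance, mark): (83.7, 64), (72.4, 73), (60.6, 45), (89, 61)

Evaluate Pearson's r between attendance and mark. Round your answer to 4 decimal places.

0.5131

n = 4, Σx = 305.7, Σy = 243, Σx² = 23840.81, Σy² = 15171, Σxy = 18798
nΣxy − ΣxΣy = 75192 − 74285.1 = 906.9
nΣx² − (Σx)² = 95363.24 − 93452.49 = 1910.75; nΣy² − (Σy)² = 60684 − 59049 = 1635
r = 906.9 / √(1910.75 × 1635) = 906.9 / 1767.5057 ≈ 0.5131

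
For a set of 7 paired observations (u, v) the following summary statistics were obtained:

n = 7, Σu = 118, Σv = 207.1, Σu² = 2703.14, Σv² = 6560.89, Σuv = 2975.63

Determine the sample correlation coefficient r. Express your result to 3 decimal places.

r = (nΣuv − ΣuΣv) / √[(nΣu² − (Σu)²)(nΣv² − (Σv)²)]
Numerator: 7×2975.63 − 118×207.1 = -3608.39
Denominator: √[(18921.98 − 13924)(45926.23 − 42890.41)] = √[4997.98 × 3035.82] = 3895.2494
r = -3608.39 / 3895.2494 ≈ -0.926

-0.926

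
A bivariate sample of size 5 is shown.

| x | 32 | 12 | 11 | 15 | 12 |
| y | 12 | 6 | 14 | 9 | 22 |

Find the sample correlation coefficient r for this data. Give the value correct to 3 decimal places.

n = 5, Σx = 82, Σy = 63, Σx² = 1658, Σy² = 941, Σxy = 1009
nΣxy − ΣxΣy = 5045 − 5166 = -121
nΣx² − (Σx)² = 8290 − 6724 = 1566; nΣy² − (Σy)² = 4705 − 3969 = 736
r = -121 / √(1566 × 736) = -121 / 1073.5809 ≈ -0.113

-0.113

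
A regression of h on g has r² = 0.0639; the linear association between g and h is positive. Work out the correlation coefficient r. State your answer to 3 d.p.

0.253

|r| = √0.0639 = 0.253
The association is positive, so r = 0.253.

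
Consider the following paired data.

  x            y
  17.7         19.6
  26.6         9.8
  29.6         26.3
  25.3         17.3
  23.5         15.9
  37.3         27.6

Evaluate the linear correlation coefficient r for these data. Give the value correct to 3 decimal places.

0.550

n = 6, Σx = 160, Σy = 116.5, Σx² = 4480.64, Σy² = 2485.75, Σxy = 3226.9
nΣxy − ΣxΣy = 19361.4 − 18640 = 721.4
nΣx² − (Σx)² = 26883.84 − 25600 = 1283.84; nΣy² − (Σy)² = 14914.5 − 13572.25 = 1342.25
r = 721.4 / √(1283.84 × 1342.25) = 721.4 / 1312.7202 ≈ 0.550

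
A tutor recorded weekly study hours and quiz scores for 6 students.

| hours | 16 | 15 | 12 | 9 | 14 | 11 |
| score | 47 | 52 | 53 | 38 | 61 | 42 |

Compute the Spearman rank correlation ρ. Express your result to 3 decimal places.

0.486

Rank hours: 6, 5, 3, 1, 4, 2
Rank score: 3, 4, 5, 1, 6, 2
d = rank(hours) − rank(score): 3, 1, -2, 0, -2, 0; Σd² = 18
ρ = 1 − 6Σd² / [n(n²−1)] = 1 − 6×18 / (6×35) = 1 − 108/210 ≈ 0.486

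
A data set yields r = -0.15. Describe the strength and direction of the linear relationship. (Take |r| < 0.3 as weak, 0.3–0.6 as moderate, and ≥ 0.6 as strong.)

r = -0.15 < 0 so the relationship is negative.
|r| = 0.15, which falls in the weak range.

weak negative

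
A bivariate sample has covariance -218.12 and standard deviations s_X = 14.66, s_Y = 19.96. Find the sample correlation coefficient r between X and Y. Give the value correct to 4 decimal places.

-0.7454

r = Cov(X,Y) / (s_X · s_Y) = -218.12 / (14.66 × 19.96)
  = -218.12 / 292.6136 ≈ -0.7454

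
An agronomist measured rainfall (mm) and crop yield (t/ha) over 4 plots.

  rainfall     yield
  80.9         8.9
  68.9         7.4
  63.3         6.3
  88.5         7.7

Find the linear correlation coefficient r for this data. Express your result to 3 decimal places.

0.697

n = 4, Σx = 301.6, Σy = 30.3, Σx² = 23131.16, Σy² = 232.95, Σxy = 2310.11
nΣxy − ΣxΣy = 9240.44 − 9138.48 = 101.96
nΣx² − (Σx)² = 92524.64 − 90962.56 = 1562.08; nΣy² − (Σy)² = 931.8 − 918.09 = 13.71
r = 101.96 / √(1562.08 × 13.71) = 101.96 / 146.3425 ≈ 0.697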